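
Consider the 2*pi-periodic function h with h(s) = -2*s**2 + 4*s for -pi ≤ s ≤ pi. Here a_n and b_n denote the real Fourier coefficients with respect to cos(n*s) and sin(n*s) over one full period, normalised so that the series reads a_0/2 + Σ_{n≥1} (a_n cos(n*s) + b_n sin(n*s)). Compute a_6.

-2/9

a_6 = 1/pi ∫_{-pi}^{pi} h(s) cos(6*s) ds.
Integrating by parts twice (tabular method), an antiderivative of (-2*s**2 + 4*s) cos(6*s) is -s**2*sin(6*s)/3 + 2*s*sin(6*s)/3 - s*cos(6*s)/9 + sin(6*s)/54 + cos(6*s)/9; evaluating from -pi to pi: ∫_{-pi}^{pi} (-2*s**2 + 4*s) cos(6*s) ds = (1/9 - pi/9) - (1/9 + pi/9) = -2*pi/9.
Hence a_6 = (1/pi)·(-2*pi/9) = -2/9.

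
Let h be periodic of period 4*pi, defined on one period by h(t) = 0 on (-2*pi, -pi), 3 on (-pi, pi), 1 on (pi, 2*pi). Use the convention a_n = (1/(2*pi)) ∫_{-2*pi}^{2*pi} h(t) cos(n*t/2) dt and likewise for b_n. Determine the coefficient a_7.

a_7 = (1/(2*pi)) ∫_{-2*pi}^{2*pi} h(t) cos(7*t/2) dt.
Split the integral at the breakpoints.
∫_{-2*pi}^{-pi} (0) cos(7*t/2) dt = 0.
Directly, an antiderivative of (3) cos(7*t/2) is 6*sin(7*t/2)/7; evaluating from -pi to pi: ∫_{-pi}^{pi} (3) cos(7*t/2) dt = (-6/7) - (6/7) = -12/7.
Directly, an antiderivative of (1) cos(7*t/2) is 2*sin(7*t/2)/7; evaluating from pi to 2*pi: ∫_{pi}^{2*pi} (1) cos(7*t/2) dt = (0) - (-2/7) = 2/7.
Summing the pieces and multiplying by (1/(2*pi)) gives a_7 = -5/(7*pi).

-5/(7*pi)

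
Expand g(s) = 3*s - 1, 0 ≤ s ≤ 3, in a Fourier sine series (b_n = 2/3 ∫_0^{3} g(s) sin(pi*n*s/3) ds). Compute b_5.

b_5 = 2/3 ∫_0^{3} (3*s - 1) sin(5*pi*s/3) ds.
Integrating by parts (boundary term plus one more integral), an antiderivative of (3*s - 1) sin(5*pi*s/3) is -9*s*cos(5*pi*s/3)/(5*pi) + 27*sin(5*pi*s/3)/(25*pi**2) + 3*cos(5*pi*s/3)/(5*pi); evaluating from 0 to 3: ∫_{0}^{3} (3*s - 1) sin(5*pi*s/3) ds = (24/(5*pi)) - (3/(5*pi)) = 21/(5*pi).
Hence b_5 = (2/3)·(21/(5*pi)) = 14/(5*pi).

14/(5*pi)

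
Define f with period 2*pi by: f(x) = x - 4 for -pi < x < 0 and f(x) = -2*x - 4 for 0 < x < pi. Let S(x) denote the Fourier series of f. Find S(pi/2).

f is continuous at x = pi/2 with value -4 - pi, so the series converges to -4 - pi there.

-4 - pi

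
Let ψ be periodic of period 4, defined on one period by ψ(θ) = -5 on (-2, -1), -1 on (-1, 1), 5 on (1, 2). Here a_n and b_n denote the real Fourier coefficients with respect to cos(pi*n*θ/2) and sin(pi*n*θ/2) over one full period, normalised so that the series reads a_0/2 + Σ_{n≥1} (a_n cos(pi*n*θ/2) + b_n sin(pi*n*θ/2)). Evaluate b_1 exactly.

10/pi

b_1 = 1/2 ∫_{-2}^{2} ψ(θ) sin(pi*θ/2) dθ.
Split the integral at the breakpoints.
Directly, an antiderivative of (-5) sin(pi*θ/2) is 10*cos(pi*θ/2)/pi; evaluating from -2 to -1: ∫_{-2}^{-1} (-5) sin(pi*θ/2) dθ = (0) - (-10/pi) = 10/pi.
Directly, an antiderivative of (-1) sin(pi*θ/2) is 2*cos(pi*θ/2)/pi; evaluating from -1 to 1: ∫_{-1}^{1} (-1) sin(pi*θ/2) dθ = (0) - (0) = 0.
Directly, an antiderivative of (5) sin(pi*θ/2) is -10*cos(pi*θ/2)/pi; evaluating from 1 to 2: ∫_{1}^{2} (5) sin(pi*θ/2) dθ = (10/pi) - (0) = 10/pi.
Summing the pieces and multiplying by (1/2) gives b_1 = 10/pi.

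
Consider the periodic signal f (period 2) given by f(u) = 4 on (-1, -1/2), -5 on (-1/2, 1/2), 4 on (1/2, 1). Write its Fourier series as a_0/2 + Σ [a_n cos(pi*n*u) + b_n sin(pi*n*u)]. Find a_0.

-1

a_0 = ∫_{-1}^{1} f(u) du = -1.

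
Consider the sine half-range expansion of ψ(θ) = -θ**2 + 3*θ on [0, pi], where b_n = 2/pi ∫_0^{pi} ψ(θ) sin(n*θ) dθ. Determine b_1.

-2*pi + 8/pi + 6

b_1 = 2/pi ∫_0^{pi} (-θ**2 + 3*θ) sin(θ) dθ.
Integrating by parts twice (tabular method), an antiderivative of (-θ**2 + 3*θ) sin(θ) is θ**2*cos(θ) - 2*θ*sin(θ) - 3*θ*cos(θ) + 3*sin(θ) - 2*cos(θ); evaluating from 0 to pi: ∫_{0}^{pi} (-θ**2 + 3*θ) sin(θ) dθ = (-pi**2 + 2 + 3*pi) - (-2) = -pi**2 + 4 + 3*pi.
Hence b_1 = (2/pi)·(-pi**2 + 4 + 3*pi) = -2*pi + 8/pi + 6.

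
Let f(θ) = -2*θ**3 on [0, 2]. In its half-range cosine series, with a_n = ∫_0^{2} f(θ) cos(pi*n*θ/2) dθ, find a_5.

96*(-4 + 25*pi**2)/(625*pi**4)

a_5 = ∫_0^{2} (-2*θ**3) cos(5*pi*θ/2) dθ.
Integrating by parts three times (tabular method), an antiderivative of (-2*θ**3) cos(5*pi*θ/2) is -4*θ**3*sin(5*pi*θ/2)/(5*pi) - 24*θ**2*cos(5*pi*θ/2)/(25*pi**2) + 96*θ*sin(5*pi*θ/2)/(125*pi**3) + 192*cos(5*pi*θ/2)/(625*pi**4); evaluating from 0 to 2: ∫_{0}^{2} (-2*θ**3) cos(5*pi*θ/2) dθ = (96*(-2 + 25*pi**2)/(625*pi**4)) - (192/(625*pi**4)) = 96*(-4 + 25*pi**2)/(625*pi**4).
Hence a_5 = 96*(-4 + 25*pi**2)/(625*pi**4).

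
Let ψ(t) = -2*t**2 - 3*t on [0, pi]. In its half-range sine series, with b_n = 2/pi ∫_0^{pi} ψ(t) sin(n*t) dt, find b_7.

b_7 = 2/pi ∫_0^{pi} (-2*t**2 - 3*t) sin(7*t) dt.
Integrating by parts twice (tabular method), an antiderivative of (-2*t**2 - 3*t) sin(7*t) is 2*t**2*cos(7*t)/7 - 4*t*sin(7*t)/49 + 3*t*cos(7*t)/7 - 3*sin(7*t)/49 - 4*cos(7*t)/343; evaluating from 0 to pi: ∫_{0}^{pi} (-2*t**2 - 3*t) sin(7*t) dt = (-2*pi**2/7 - 3*pi/7 + 4/343) - (-4/343) = -2*pi**2/7 - 3*pi/7 + 8/343.
Hence b_7 = (2/pi)·(-2*pi**2/7 - 3*pi/7 + 8/343) = 2*(-98*pi**2 - 147*pi + 8)/(343*pi).

2*(-98*pi**2 - 147*pi + 8)/(343*pi)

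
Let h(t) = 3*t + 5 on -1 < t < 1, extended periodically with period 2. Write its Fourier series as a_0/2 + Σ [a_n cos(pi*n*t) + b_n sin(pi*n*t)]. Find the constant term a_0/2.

5

a_0 = ∫_{-1}^{1} h(t) dt = 10.
So the constant term a_0/2 = 5.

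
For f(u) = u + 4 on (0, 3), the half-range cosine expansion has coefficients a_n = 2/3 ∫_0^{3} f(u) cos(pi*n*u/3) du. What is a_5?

a_5 = 2/3 ∫_0^{3} (u + 4) cos(5*pi*u/3) du.
Integrating by parts (boundary term plus one more integral), an antiderivative of (u + 4) cos(5*pi*u/3) is 3*u*sin(5*pi*u/3)/(5*pi) + 12*sin(5*pi*u/3)/(5*pi) + 9*cos(5*pi*u/3)/(25*pi**2); evaluating from 0 to 3: ∫_{0}^{3} (u + 4) cos(5*pi*u/3) du = (-9/(25*pi**2)) - (9/(25*pi**2)) = -18/(25*pi**2).
Hence a_5 = (2/3)·(-18/(25*pi**2)) = -12/(25*pi**2).

-12/(25*pi**2)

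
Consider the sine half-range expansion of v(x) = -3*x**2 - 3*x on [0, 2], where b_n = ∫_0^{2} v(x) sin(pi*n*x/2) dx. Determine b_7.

12*(8 - 147*pi**2)/(343*pi**3)

b_7 = ∫_0^{2} (-3*x**2 - 3*x) sin(7*pi*x/2) dx.
Integrating by parts twice (tabular method), an antiderivative of (-3*x**2 - 3*x) sin(7*pi*x/2) is 6*x**2*cos(7*pi*x/2)/(7*pi) - 24*x*sin(7*pi*x/2)/(49*pi**2) + 6*x*cos(7*pi*x/2)/(7*pi) - 12*sin(7*pi*x/2)/(49*pi**2) - 48*cos(7*pi*x/2)/(343*pi**3); evaluating from 0 to 2: ∫_{0}^{2} (-3*x**2 - 3*x) sin(7*pi*x/2) dx = (12*(4 - 147*pi**2)/(343*pi**3)) - (-48/(343*pi**3)) = 12*(8 - 147*pi**2)/(343*pi**3).
Hence b_7 = 12*(8 - 147*pi**2)/(343*pi**3).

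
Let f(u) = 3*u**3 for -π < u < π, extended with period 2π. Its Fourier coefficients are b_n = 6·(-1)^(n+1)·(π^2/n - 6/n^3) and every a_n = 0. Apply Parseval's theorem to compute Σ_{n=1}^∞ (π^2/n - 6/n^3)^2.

pi**6/14

Parseval: Σ b_n^2 = (1/π) ∫_{-π}^{π} f(u)^2 du = 18*pi**6/7.
b_n^2 = 36·(π^2/n - 6/n^3)^2, so the sum equals (18*pi**6/7)/36 = pi**6/14.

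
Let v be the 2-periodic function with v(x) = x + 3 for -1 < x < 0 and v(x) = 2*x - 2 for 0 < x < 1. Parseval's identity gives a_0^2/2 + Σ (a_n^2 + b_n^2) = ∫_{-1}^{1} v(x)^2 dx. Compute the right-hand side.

∫_{-1}^{1} v(x)^2 dx = 23/3.

23/3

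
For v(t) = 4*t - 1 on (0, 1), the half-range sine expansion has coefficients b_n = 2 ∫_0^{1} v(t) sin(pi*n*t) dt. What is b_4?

-2/pi

b_4 = 2 ∫_0^{1} (4*t - 1) sin(4*pi*t) dt.
Integrating by parts (boundary term plus one more integral), an antiderivative of (4*t - 1) sin(4*pi*t) is -t*cos(4*pi*t)/pi + sin(4*pi*t)/(4*pi**2) + cos(4*pi*t)/(4*pi); evaluating from 0 to 1: ∫_{0}^{1} (4*t - 1) sin(4*pi*t) dt = (-3/(4*pi)) - (1/(4*pi)) = -1/pi.
Hence b_4 = 2·(-1/pi) = -2/pi.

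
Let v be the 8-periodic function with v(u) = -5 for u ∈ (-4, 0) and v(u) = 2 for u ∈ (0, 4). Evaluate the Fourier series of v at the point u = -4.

-3/2

At u = -4 the one-sided limits are v(-4^-) = 2 and v(-4^+) = -5.
By Dirichlet's theorem the series converges to their average, [(2) + (-5)]/2 = -3/2.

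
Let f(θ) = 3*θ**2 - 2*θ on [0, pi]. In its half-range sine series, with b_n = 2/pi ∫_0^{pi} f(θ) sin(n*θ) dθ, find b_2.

2 - 3*pi

b_2 = 2/pi ∫_0^{pi} (3*θ**2 - 2*θ) sin(2*θ) dθ.
Integrating by parts twice (tabular method), an antiderivative of (3*θ**2 - 2*θ) sin(2*θ) is -3*θ**2*cos(2*θ)/2 + 3*θ*sin(2*θ)/2 + θ*cos(2*θ) - sin(2*θ)/2 + 3*cos(2*θ)/4; evaluating from 0 to pi: ∫_{0}^{pi} (3*θ**2 - 2*θ) sin(2*θ) dθ = (-3*pi**2/2 + 3/4 + pi) - (3/4) = pi*(2 - 3*pi)/2.
Hence b_2 = (2/pi)·(pi*(2 - 3*pi)/2) = 2 - 3*pi.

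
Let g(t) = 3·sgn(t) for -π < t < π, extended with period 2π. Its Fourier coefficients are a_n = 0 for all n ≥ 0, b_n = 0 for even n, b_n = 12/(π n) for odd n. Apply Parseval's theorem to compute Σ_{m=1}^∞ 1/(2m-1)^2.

pi**2/8

Parseval: Σ b_n^2 = (1/π) ∫_{-π}^{π} g(t)^2 dt = 18.
Only odd n contribute, with b_n^2 = 144/(π^2 n^2), so Σ_{m≥1} 1/(2m-1)^2 = π^2·(18)/144 = pi**2/8.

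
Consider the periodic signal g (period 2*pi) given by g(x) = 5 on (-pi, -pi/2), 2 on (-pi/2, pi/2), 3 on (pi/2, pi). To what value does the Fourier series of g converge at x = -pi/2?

At x = -pi/2 the one-sided limits are g(-pi/2^-) = 5 and g(-pi/2^+) = 2.
By Dirichlet's theorem the series converges to their average, [(5) + (2)]/2 = 7/2.

7/2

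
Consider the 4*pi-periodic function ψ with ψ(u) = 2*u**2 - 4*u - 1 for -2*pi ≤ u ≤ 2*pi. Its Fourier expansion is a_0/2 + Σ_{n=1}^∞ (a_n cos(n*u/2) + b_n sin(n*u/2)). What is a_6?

8/9

a_6 = (1/(2*pi)) ∫_{-2*pi}^{2*pi} ψ(u) cos(3*u) du.
Integrating by parts twice (tabular method), an antiderivative of (2*u**2 - 4*u - 1) cos(3*u) is 2*u**2*sin(3*u)/3 - 4*u*sin(3*u)/3 + 4*u*cos(3*u)/9 - 13*sin(3*u)/27 - 4*cos(3*u)/9; evaluating from -2*pi to 2*pi: ∫_{-2*pi}^{2*pi} (2*u**2 - 4*u - 1) cos(3*u) du = (-4/9 + 8*pi/9) - (-8*pi/9 - 4/9) = 16*pi/9.
Hence a_6 = (1/(2*pi))·(16*pi/9) = 8/9.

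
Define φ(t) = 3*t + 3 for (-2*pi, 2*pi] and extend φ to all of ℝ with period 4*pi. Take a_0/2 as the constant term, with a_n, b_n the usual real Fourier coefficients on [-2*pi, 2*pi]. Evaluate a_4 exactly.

0

a_4 = (1/(2*pi)) ∫_{-2*pi}^{2*pi} φ(t) cos(2*t) dt.
Integrating by parts (boundary term plus one more integral), an antiderivative of (3*t + 3) cos(2*t) is 3*t*sin(2*t)/2 + 3*sin(2*t)/2 + 3*cos(2*t)/4; evaluating from -2*pi to 2*pi: ∫_{-2*pi}^{2*pi} (3*t + 3) cos(2*t) dt = (3/4) - (3/4) = 0.
Hence a_4 = (1/(2*pi))·(0) = 0.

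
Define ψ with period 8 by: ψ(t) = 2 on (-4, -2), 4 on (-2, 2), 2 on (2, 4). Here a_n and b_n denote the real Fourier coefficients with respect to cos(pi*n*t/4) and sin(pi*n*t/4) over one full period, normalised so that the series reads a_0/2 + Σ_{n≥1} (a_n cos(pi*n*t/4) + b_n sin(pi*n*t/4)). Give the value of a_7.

-4/(7*pi)

a_7 = 1/4 ∫_{-4}^{4} ψ(t) cos(7*pi*t/4) dt.
ψ is even and cos(7*pi*t/4) is even, so the integrand is even and a_7 = 1/2 ∫_0^{4} ψ(t) cos(7*pi*t/4) dt.
Split the integral at the breakpoints.
Directly, an antiderivative of (4) cos(7*pi*t/4) is 16*sin(7*pi*t/4)/(7*pi); evaluating from 0 to 2: ∫_{0}^{2} (4) cos(7*pi*t/4) dt = (-16/(7*pi)) - (0) = -16/(7*pi).
Directly, an antiderivative of (2) cos(7*pi*t/4) is 8*sin(7*pi*t/4)/(7*pi); evaluating from 2 to 4: ∫_{2}^{4} (2) cos(7*pi*t/4) dt = (0) - (-8/(7*pi)) = 8/(7*pi).
Summing the pieces and multiplying by (1/2) gives a_7 = -4/(7*pi).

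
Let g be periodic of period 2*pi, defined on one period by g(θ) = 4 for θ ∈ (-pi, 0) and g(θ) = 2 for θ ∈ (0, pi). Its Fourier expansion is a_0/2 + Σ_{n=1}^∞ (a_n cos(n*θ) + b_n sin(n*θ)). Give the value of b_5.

-4/(5*pi)

b_5 = 1/pi ∫_{-pi}^{pi} g(θ) sin(5*θ) dθ.
Split the integral at the breakpoints.
Directly, an antiderivative of (4) sin(5*θ) is -4*cos(5*θ)/5; evaluating from -pi to 0: ∫_{-pi}^{0} (4) sin(5*θ) dθ = (-4/5) - (4/5) = -8/5.
Directly, an antiderivative of (2) sin(5*θ) is -2*cos(5*θ)/5; evaluating from 0 to pi: ∫_{0}^{pi} (2) sin(5*θ) dθ = (2/5) - (-2/5) = 4/5.
Summing the pieces and multiplying by (1/pi) gives b_5 = -4/(5*pi).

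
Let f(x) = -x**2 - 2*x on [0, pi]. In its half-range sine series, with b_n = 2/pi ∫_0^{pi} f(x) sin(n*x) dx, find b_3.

2*(-9*pi**2 - 18*pi + 4)/(27*pi)

b_3 = 2/pi ∫_0^{pi} (-x**2 - 2*x) sin(3*x) dx.
Integrating by parts twice (tabular method), an antiderivative of (-x**2 - 2*x) sin(3*x) is x**2*cos(3*x)/3 - 2*x*sin(3*x)/9 + 2*x*cos(3*x)/3 - 2*sin(3*x)/9 - 2*cos(3*x)/27; evaluating from 0 to pi: ∫_{0}^{pi} (-x**2 - 2*x) sin(3*x) dx = (-pi**2/3 - 2*pi/3 + 2/27) - (-2/27) = -pi**2/3 - 2*pi/3 + 4/27.
Hence b_3 = (2/pi)·(-pi**2/3 - 2*pi/3 + 4/27) = 2*(-9*pi**2 - 18*pi + 4)/(27*pi).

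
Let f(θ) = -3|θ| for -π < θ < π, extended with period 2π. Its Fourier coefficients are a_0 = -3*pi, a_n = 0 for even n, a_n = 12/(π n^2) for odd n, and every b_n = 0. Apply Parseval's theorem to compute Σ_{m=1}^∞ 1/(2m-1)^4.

Parseval: a_0^2/2 + Σ a_n^2 = (1/π) ∫_{-π}^{π} f(θ)^2 dθ = 6*pi**2.
Subtract a_0^2/2 = 9*pi**2/2: Σ a_n^2 = 3*pi**2/2.
Only odd n contribute, with a_n^2 = 144/(π^2 n^4), so Σ_{m≥1} 1/(2m-1)^4 = π^2·(3*pi**2/2)/144 = pi**4/96.

pi**4/96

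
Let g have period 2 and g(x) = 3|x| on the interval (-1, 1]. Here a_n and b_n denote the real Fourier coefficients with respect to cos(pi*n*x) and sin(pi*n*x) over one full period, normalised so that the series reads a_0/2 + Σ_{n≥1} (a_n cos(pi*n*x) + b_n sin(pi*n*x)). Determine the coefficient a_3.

a_3 = ∫_{-1}^{1} g(x) cos(3*pi*x) dx.
g is even and cos(3*pi*x) is even, so the integrand is even and a_3 = 2 ∫_0^{1} g(x) cos(3*pi*x) dx.
Integrating by parts (boundary term plus one more integral), an antiderivative of (3*x) cos(3*pi*x) is x*sin(3*pi*x)/pi + cos(3*pi*x)/(3*pi**2); evaluating from 0 to 1: ∫_{0}^{1} (3*x) cos(3*pi*x) dx = (-1/(3*pi**2)) - (1/(3*pi**2)) = -2/(3*pi**2).
Hence a_3 = 2·(-2/(3*pi**2)) = -4/(3*pi**2).

-4/(3*pi**2)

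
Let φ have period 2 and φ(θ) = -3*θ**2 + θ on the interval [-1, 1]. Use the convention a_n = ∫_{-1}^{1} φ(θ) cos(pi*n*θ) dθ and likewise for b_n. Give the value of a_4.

-3/(4*pi**2)

a_4 = ∫_{-1}^{1} φ(θ) cos(4*pi*θ) dθ.
Integrating by parts twice (tabular method), an antiderivative of (-3*θ**2 + θ) cos(4*pi*θ) is -3*θ**2*sin(4*pi*θ)/(4*pi) + θ*sin(4*pi*θ)/(4*pi) - 3*θ*cos(4*pi*θ)/(8*pi**2) + 3*sin(4*pi*θ)/(32*pi**3) + cos(4*pi*θ)/(16*pi**2); evaluating from -1 to 1: ∫_{-1}^{1} (-3*θ**2 + θ) cos(4*pi*θ) dθ = (-5/(16*pi**2)) - (7/(16*pi**2)) = -3/(4*pi**2).
Hence a_4 = -3/(4*pi**2).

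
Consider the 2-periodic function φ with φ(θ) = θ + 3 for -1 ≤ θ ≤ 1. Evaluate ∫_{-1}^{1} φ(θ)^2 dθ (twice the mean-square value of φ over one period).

∫_{-1}^{1} φ(θ)^2 dθ = 56/3.

56/3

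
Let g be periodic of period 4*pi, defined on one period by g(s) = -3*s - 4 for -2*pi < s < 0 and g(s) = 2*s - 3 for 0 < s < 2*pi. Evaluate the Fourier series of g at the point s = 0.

At s = 0 the one-sided limits are g(0^-) = -4 and g(0^+) = -3.
By Dirichlet's theorem the series converges to their average, [(-4) + (-3)]/2 = -7/2.

-7/2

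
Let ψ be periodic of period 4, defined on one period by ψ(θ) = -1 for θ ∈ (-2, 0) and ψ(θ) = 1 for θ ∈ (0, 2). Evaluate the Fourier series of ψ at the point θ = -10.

0

θ = -10 differs from θ = -2 by -2 full period(s), and the series is 4-periodic.
At θ = -2 the one-sided limits are ψ(-2^-) = 1 and ψ(-2^+) = -1.
By Dirichlet's theorem the series converges to their average, [(1) + (-1)]/2 = 0.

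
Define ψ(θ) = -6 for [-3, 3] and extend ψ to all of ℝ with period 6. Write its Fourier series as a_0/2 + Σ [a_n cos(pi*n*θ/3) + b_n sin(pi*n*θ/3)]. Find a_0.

-12

a_0 = 1/3 ∫_{-3}^{3} ψ(θ) dθ = 1/3 · (-36) = -12.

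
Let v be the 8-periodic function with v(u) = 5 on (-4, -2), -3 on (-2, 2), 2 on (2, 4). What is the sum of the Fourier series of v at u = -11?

u = -11 differs from u = -3 by -1 full period(s), and the series is 8-periodic.
v is continuous at u = -3 with value 5, so the series converges to 5 there.

5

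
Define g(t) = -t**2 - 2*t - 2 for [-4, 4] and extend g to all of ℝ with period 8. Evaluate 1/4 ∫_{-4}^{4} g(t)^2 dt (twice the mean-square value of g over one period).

1/4 ∫_{-4}^{4} g(t)^2 dt = 1/4 · (11744/15) = 2936/15.

2936/15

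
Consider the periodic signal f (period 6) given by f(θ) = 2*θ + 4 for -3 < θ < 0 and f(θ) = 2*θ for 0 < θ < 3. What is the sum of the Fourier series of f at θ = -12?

θ = -12 differs from θ = 0 by -2 full period(s), and the series is 6-periodic.
At θ = 0 the one-sided limits are f(0^-) = 4 and f(0^+) = 0.
By Dirichlet's theorem the series converges to their average, [(4) + (0)]/2 = 2.

2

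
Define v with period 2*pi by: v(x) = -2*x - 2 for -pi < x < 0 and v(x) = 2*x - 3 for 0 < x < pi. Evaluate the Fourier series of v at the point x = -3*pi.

-5/2 + 2*pi

x = -3*pi differs from x = -pi by -1 full period(s), and the series is 2*pi-periodic.
At x = -pi the one-sided limits are v(-pi^-) = -3 + 2*pi and v(-pi^+) = -2 + 2*pi.
By Dirichlet's theorem the series converges to their average, [(-3 + 2*pi) + (-2 + 2*pi)]/2 = -5/2 + 2*pi.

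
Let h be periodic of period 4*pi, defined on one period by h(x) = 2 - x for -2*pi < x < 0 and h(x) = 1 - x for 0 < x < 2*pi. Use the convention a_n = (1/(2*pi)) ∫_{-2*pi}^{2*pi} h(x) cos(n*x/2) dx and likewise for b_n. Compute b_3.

2*(-2*pi - 1)/(3*pi)

b_3 = (1/(2*pi)) ∫_{-2*pi}^{2*pi} h(x) sin(3*x/2) dx.
Split the integral at the breakpoints.
Integrating by parts (boundary term plus one more integral), an antiderivative of (2 - x) sin(3*x/2) is 2*x*cos(3*x/2)/3 - 4*sin(3*x/2)/9 - 4*cos(3*x/2)/3; evaluating from -2*pi to 0: ∫_{-2*pi}^{0} (2 - x) sin(3*x/2) dx = (-4/3) - (4/3 + 4*pi/3) = -4*pi/3 - 8/3.
Integrating by parts (boundary term plus one more integral), an antiderivative of (1 - x) sin(3*x/2) is 2*x*cos(3*x/2)/3 - 4*sin(3*x/2)/9 - 2*cos(3*x/2)/3; evaluating from 0 to 2*pi: ∫_{0}^{2*pi} (1 - x) sin(3*x/2) dx = (2/3 - 4*pi/3) - (-2/3) = 4/3 - 4*pi/3.
Summing the pieces and multiplying by (1/(2*pi)) gives b_3 = 2*(-2*pi - 1)/(3*pi).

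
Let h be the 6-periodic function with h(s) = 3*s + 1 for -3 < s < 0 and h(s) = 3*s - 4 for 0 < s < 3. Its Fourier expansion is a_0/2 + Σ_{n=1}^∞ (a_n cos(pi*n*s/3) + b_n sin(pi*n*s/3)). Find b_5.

8/(5*pi)

b_5 = 1/3 ∫_{-3}^{3} h(s) sin(5*pi*s/3) ds.
Split the integral at the breakpoints.
Integrating by parts (boundary term plus one more integral), an antiderivative of (3*s + 1) sin(5*pi*s/3) is -9*s*cos(5*pi*s/3)/(5*pi) + 27*sin(5*pi*s/3)/(25*pi**2) - 3*cos(5*pi*s/3)/(5*pi); evaluating from -3 to 0: ∫_{-3}^{0} (3*s + 1) sin(5*pi*s/3) ds = (-3/(5*pi)) - (-24/(5*pi)) = 21/(5*pi).
Integrating by parts (boundary term plus one more integral), an antiderivative of (3*s - 4) sin(5*pi*s/3) is -9*s*cos(5*pi*s/3)/(5*pi) + 27*sin(5*pi*s/3)/(25*pi**2) + 12*cos(5*pi*s/3)/(5*pi); evaluating from 0 to 3: ∫_{0}^{3} (3*s - 4) sin(5*pi*s/3) ds = (3/pi) - (12/(5*pi)) = 3/(5*pi).
Summing the pieces and multiplying by (1/3) gives b_5 = 8/(5*pi).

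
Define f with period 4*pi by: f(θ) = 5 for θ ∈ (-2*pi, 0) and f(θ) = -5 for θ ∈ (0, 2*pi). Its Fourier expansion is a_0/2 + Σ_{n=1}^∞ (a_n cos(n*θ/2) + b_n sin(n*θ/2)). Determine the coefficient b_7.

-20/(7*pi)

b_7 = (1/(2*pi)) ∫_{-2*pi}^{2*pi} f(θ) sin(7*θ/2) dθ.
f is odd and sin(7*θ/2) is odd, so the integrand is even and b_7 = 1/pi ∫_0^{2*pi} f(θ) sin(7*θ/2) dθ.
Directly, an antiderivative of (-5) sin(7*θ/2) is 10*cos(7*θ/2)/7; evaluating from 0 to 2*pi: ∫_{0}^{2*pi} (-5) sin(7*θ/2) dθ = (-10/7) - (10/7) = -20/7.
Hence b_7 = (1/pi)·(-20/7) = -20/(7*pi).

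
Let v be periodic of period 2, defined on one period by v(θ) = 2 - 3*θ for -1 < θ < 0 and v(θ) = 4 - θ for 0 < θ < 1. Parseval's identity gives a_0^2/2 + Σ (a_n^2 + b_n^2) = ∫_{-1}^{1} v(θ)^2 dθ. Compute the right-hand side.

76/3

∫_{-1}^{1} v(θ)^2 dθ = 76/3.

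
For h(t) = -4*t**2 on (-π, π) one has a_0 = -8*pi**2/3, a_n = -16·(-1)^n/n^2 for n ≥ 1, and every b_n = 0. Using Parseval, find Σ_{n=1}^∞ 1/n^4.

Parseval: a_0^2/2 + Σ a_n^2 = (1/π) ∫_{-π}^{π} h(t)^2 dt = 32*pi**4/5.
Subtract a_0^2/2 = 32*pi**4/9: Σ a_n^2 = 128*pi**4/45.
Since a_n^2 = 256/n^4, Σ 1/n^4 = pi**4/90.

pi**4/90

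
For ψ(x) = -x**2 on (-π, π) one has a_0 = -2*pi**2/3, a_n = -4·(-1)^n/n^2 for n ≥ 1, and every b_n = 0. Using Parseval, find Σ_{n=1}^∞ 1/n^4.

Parseval: a_0^2/2 + Σ a_n^2 = (1/π) ∫_{-π}^{π} ψ(x)^2 dx = 2*pi**4/5.
Subtract a_0^2/2 = 2*pi**4/9: Σ a_n^2 = 8*pi**4/45.
Since a_n^2 = 16/n^4, Σ 1/n^4 = pi**4/90.

pi**4/90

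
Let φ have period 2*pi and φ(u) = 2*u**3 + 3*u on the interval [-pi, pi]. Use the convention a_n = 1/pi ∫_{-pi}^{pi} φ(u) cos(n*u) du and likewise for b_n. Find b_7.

b_7 = 1/pi ∫_{-pi}^{pi} φ(u) sin(7*u) du.
φ is odd and sin(7*u) is odd, so the integrand is even and b_7 = 2/pi ∫_0^{pi} φ(u) sin(7*u) du.
Integrating by parts three times (tabular method), an antiderivative of (2*u**3 + 3*u) sin(7*u) is -2*u**3*cos(7*u)/7 + 6*u**2*sin(7*u)/49 - 135*u*cos(7*u)/343 + 135*sin(7*u)/2401; evaluating from 0 to pi: ∫_{0}^{pi} (2*u**3 + 3*u) sin(7*u) du = (pi*(135 + 98*pi**2)/343) - (0) = pi*(135 + 98*pi**2)/343.
Hence b_7 = (2/pi)·(pi*(135 + 98*pi**2)/343) = 270/343 + 4*pi**2/7.

270/343 + 4*pi**2/7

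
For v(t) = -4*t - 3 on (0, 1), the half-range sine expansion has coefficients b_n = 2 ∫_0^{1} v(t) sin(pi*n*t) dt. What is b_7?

b_7 = 2 ∫_0^{1} (-4*t - 3) sin(7*pi*t) dt.
Integrating by parts (boundary term plus one more integral), an antiderivative of (-4*t - 3) sin(7*pi*t) is 4*t*cos(7*pi*t)/(7*pi) - 4*sin(7*pi*t)/(49*pi**2) + 3*cos(7*pi*t)/(7*pi); evaluating from 0 to 1: ∫_{0}^{1} (-4*t - 3) sin(7*pi*t) dt = (-1/pi) - (3/(7*pi)) = -10/(7*pi).
Hence b_7 = 2·(-10/(7*pi)) = -20/(7*pi).

-20/(7*pi)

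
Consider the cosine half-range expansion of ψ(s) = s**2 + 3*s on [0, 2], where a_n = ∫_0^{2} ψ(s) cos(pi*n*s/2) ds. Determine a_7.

-40/(49*pi**2)

a_7 = ∫_0^{2} (s**2 + 3*s) cos(7*pi*s/2) ds.
Integrating by parts twice (tabular method), an antiderivative of (s**2 + 3*s) cos(7*pi*s/2) is 2*s**2*sin(7*pi*s/2)/(7*pi) + 6*s*sin(7*pi*s/2)/(7*pi) + 8*s*cos(7*pi*s/2)/(49*pi**2) - 16*sin(7*pi*s/2)/(343*pi**3) + 12*cos(7*pi*s/2)/(49*pi**2); evaluating from 0 to 2: ∫_{0}^{2} (s**2 + 3*s) cos(7*pi*s/2) ds = (-4/(7*pi**2)) - (12/(49*pi**2)) = -40/(49*pi**2).
Hence a_7 = -40/(49*pi**2).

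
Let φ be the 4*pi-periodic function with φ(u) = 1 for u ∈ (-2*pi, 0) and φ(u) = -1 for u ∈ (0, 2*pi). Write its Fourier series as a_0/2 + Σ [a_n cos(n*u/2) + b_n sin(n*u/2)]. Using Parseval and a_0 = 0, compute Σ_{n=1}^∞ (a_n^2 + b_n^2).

2

Parseval: a_0^2/2 + Σ_{n≥1} (a_n^2+b_n^2) = (1/(2*pi)) ∫_{-2*pi}^{2*pi} φ(u)^2 du = 2.
Subtract a_0^2/2 = 0: Σ (a_n^2+b_n^2) = 2.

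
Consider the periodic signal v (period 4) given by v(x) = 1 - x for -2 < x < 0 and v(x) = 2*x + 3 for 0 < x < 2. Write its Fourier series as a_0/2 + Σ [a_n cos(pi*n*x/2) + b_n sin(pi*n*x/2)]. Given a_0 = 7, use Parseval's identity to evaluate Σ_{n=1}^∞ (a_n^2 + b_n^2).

Parseval: a_0^2/2 + Σ_{n≥1} (a_n^2+b_n^2) = 1/2 ∫_{-2}^{2} v(x)^2 dx = 92/3.
Subtract a_0^2/2 = 49/2: Σ (a_n^2+b_n^2) = 37/6.

37/6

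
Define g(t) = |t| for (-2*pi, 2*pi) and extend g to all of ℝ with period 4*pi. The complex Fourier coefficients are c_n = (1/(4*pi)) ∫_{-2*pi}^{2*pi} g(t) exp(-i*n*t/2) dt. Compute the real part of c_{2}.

0

Since g is real-valued, Re(c_{2}) = (1/(4*pi)) ∫_{-2*pi}^{2*pi} g(t) cos(t) dt = a_{2}/2.
g is even and cos(t) is even, so the integrand is even: ∫_{-2*pi}^{2*pi} g(t) cos(t) dt = 2∫_0^{2*pi} g(t) cos(t) dt.
Integrating by parts (boundary term plus one more integral), an antiderivative of (t) cos(t) is t*sin(t) + cos(t); evaluating from 0 to 2*pi: ∫_{0}^{2*pi} (t) cos(t) dt = (1) - (1) = 0.
So ∫_{-2*pi}^{2*pi} g(t) cos(t) dt = 0.
Hence Re(c_{2}) = (1/(4*pi))·(0) = 0.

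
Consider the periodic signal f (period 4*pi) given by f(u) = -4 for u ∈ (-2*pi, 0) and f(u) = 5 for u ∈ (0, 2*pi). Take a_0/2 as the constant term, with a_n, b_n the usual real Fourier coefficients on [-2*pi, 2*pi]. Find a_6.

0

a_6 = (1/(2*pi)) ∫_{-2*pi}^{2*pi} f(u) cos(3*u) du.
Split the integral at the breakpoints.
Directly, an antiderivative of (-4) cos(3*u) is -4*sin(3*u)/3; evaluating from -2*pi to 0: ∫_{-2*pi}^{0} (-4) cos(3*u) du = (0) - (0) = 0.
Directly, an antiderivative of (5) cos(3*u) is 5*sin(3*u)/3; evaluating from 0 to 2*pi: ∫_{0}^{2*pi} (5) cos(3*u) du = (0) - (0) = 0.
Summing the pieces and multiplying by (1/(2*pi)) gives a_6 = 0.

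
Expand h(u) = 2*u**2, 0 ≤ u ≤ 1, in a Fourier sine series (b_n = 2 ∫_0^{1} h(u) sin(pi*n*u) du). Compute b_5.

4*(-4 + 25*pi**2)/(125*pi**3)

b_5 = 2 ∫_0^{1} (2*u**2) sin(5*pi*u) du.
Integrating by parts twice (tabular method), an antiderivative of (2*u**2) sin(5*pi*u) is -2*u**2*cos(5*pi*u)/(5*pi) + 4*u*sin(5*pi*u)/(25*pi**2) + 4*cos(5*pi*u)/(125*pi**3); evaluating from 0 to 1: ∫_{0}^{1} (2*u**2) sin(5*pi*u) du = (2*(-2 + 25*pi**2)/(125*pi**3)) - (4/(125*pi**3)) = 2*(-4 + 25*pi**2)/(125*pi**3).
Hence b_5 = 2·(2*(-4 + 25*pi**2)/(125*pi**3)) = 4*(-4 + 25*pi**2)/(125*pi**3).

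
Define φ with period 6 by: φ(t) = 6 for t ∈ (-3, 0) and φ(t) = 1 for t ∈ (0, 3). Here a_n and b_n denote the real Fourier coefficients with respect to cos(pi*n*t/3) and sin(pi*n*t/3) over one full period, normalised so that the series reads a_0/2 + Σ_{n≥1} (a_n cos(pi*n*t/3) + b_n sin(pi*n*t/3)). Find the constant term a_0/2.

7/2

a_0 = 1/3 ∫_{-3}^{3} φ(t) dt = 1/3 · (21) = 7.
So the constant term a_0/2 = 7/2.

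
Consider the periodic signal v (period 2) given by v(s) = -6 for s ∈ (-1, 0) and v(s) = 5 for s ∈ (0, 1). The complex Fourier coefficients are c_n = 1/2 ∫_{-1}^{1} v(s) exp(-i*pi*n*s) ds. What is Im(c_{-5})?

Since v is real-valued, Im(c_{-5}) = -1/2 ∫_{-1}^{1} v(s) sin(-5*pi*s) ds = b_{5}/2.
Split the integral at the breakpoints.
Directly, an antiderivative of (-6) sin(-5*pi*s) is -6*cos(5*pi*s)/(5*pi); evaluating from -1 to 0: ∫_{-1}^{0} (-6) sin(-5*pi*s) ds = (-6/(5*pi)) - (6/(5*pi)) = -12/(5*pi).
Directly, an antiderivative of (5) sin(-5*pi*s) is cos(5*pi*s)/pi; evaluating from 0 to 1: ∫_{0}^{1} (5) sin(-5*pi*s) ds = (-1/pi) - (1/pi) = -2/pi.
So ∫_{-1}^{1} v(s) sin(-5*pi*s) ds = -22/(5*pi).
Hence Im(c_{-5}) = (-1/2)·(-22/(5*pi)) = 11/(5*pi).

11/(5*pi)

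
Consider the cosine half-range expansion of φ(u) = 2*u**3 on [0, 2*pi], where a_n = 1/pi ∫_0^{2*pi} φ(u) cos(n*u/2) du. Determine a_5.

96*(4 - 25*pi**2)/(625*pi)

a_5 = 1/pi ∫_0^{2*pi} (2*u**3) cos(5*u/2) du.
Integrating by parts three times (tabular method), an antiderivative of (2*u**3) cos(5*u/2) is 4*u**3*sin(5*u/2)/5 + 24*u**2*cos(5*u/2)/25 - 96*u*sin(5*u/2)/125 - 192*cos(5*u/2)/625; evaluating from 0 to 2*pi: ∫_{0}^{2*pi} (2*u**3) cos(5*u/2) du = (192/625 - 96*pi**2/25) - (-192/625) = 384/625 - 96*pi**2/25.
Hence a_5 = (1/pi)·(384/625 - 96*pi**2/25) = 96*(4 - 25*pi**2)/(625*pi).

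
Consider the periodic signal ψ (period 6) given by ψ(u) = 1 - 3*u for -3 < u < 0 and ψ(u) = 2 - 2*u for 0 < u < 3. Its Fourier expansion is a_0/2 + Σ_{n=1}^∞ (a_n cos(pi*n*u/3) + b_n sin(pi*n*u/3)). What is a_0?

a_0 = 1/3 ∫_{-3}^{3} ψ(u) du = 1/3 · (27/2) = 9/2.

9/2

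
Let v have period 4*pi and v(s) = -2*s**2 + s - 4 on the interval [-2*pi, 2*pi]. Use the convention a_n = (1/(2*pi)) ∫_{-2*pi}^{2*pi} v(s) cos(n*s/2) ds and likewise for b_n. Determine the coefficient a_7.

32/49

a_7 = (1/(2*pi)) ∫_{-2*pi}^{2*pi} v(s) cos(7*s/2) ds.
Integrating by parts twice (tabular method), an antiderivative of (-2*s**2 + s - 4) cos(7*s/2) is -4*s**2*sin(7*s/2)/7 + 2*s*sin(7*s/2)/7 - 16*s*cos(7*s/2)/49 - 360*sin(7*s/2)/343 + 4*cos(7*s/2)/49; evaluating from -2*pi to 2*pi: ∫_{-2*pi}^{2*pi} (-2*s**2 + s - 4) cos(7*s/2) ds = (-4/49 + 32*pi/49) - (-32*pi/49 - 4/49) = 64*pi/49.
Hence a_7 = (1/(2*pi))·(64*pi/49) = 32/49.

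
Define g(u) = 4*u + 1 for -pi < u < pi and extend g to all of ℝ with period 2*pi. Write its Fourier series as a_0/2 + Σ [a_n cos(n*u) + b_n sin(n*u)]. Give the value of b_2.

b_2 = 1/pi ∫_{-pi}^{pi} g(u) sin(2*u) du.
Integrating by parts (boundary term plus one more integral), an antiderivative of (4*u + 1) sin(2*u) is -2*u*cos(2*u) + sin(2*u) - cos(2*u)/2; evaluating from -pi to pi: ∫_{-pi}^{pi} (4*u + 1) sin(2*u) du = (-2*pi - 1/2) - (-1/2 + 2*pi) = -4*pi.
Hence b_2 = (1/pi)·(-4*pi) = -4.

-4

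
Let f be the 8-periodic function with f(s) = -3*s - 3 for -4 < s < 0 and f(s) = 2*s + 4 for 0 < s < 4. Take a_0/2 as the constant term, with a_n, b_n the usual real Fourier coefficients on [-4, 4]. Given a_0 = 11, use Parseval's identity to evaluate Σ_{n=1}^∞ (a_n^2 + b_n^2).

179/6

Parseval: a_0^2/2 + Σ_{n≥1} (a_n^2+b_n^2) = 1/4 ∫_{-4}^{4} f(s)^2 ds = 271/3.
Subtract a_0^2/2 = 121/2: Σ (a_n^2+b_n^2) = 179/6.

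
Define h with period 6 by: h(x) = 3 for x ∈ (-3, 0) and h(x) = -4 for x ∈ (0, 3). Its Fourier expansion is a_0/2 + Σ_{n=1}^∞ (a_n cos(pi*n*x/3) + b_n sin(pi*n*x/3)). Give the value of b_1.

b_1 = 1/3 ∫_{-3}^{3} h(x) sin(pi*x/3) dx.
Split the integral at the breakpoints.
Directly, an antiderivative of (3) sin(pi*x/3) is -9*cos(pi*x/3)/pi; evaluating from -3 to 0: ∫_{-3}^{0} (3) sin(pi*x/3) dx = (-9/pi) - (9/pi) = -18/pi.
Directly, an antiderivative of (-4) sin(pi*x/3) is 12*cos(pi*x/3)/pi; evaluating from 0 to 3: ∫_{0}^{3} (-4) sin(pi*x/3) dx = (-12/pi) - (12/pi) = -24/pi.
Summing the pieces and multiplying by (1/3) gives b_1 = -14/pi.

-14/pi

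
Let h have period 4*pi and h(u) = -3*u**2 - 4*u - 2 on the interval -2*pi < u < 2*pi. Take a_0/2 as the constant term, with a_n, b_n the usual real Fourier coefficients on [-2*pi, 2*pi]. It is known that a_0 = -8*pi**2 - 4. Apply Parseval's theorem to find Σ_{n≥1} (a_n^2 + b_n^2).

128*pi**2*(5 + 3*pi**2)/15

Parseval: a_0^2/2 + Σ_{n≥1} (a_n^2+b_n^2) = (1/(2*pi)) ∫_{-2*pi}^{2*pi} h(u)^2 du = 8 + 224*pi**2/3 + 288*pi**4/5.
Subtract a_0^2/2 = 8*(1 + 2*pi**2)**2: Σ (a_n^2+b_n^2) = 128*pi**2*(5 + 3*pi**2)/15.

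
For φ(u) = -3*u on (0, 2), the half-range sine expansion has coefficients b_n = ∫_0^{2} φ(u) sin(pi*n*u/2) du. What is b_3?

b_3 = ∫_0^{2} (-3*u) sin(3*pi*u/2) du.
Integrating by parts (boundary term plus one more integral), an antiderivative of (-3*u) sin(3*pi*u/2) is 2*u*cos(3*pi*u/2)/pi - 4*sin(3*pi*u/2)/(3*pi**2); evaluating from 0 to 2: ∫_{0}^{2} (-3*u) sin(3*pi*u/2) du = (-4/pi) - (0) = -4/pi.
Hence b_3 = -4/pi.

-4/pi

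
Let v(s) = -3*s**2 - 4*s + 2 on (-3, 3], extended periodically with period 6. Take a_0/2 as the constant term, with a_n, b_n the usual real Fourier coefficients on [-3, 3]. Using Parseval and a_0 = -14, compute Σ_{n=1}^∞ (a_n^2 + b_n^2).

1128/5

Parseval: a_0^2/2 + Σ_{n≥1} (a_n^2+b_n^2) = 1/3 ∫_{-3}^{3} v(s)^2 ds = 1618/5.
Subtract a_0^2/2 = 98: Σ (a_n^2+b_n^2) = 1128/5.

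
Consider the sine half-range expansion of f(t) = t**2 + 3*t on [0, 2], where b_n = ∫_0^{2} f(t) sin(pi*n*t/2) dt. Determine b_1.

-32/pi**3 + 20/pi

b_1 = ∫_0^{2} (t**2 + 3*t) sin(pi*t/2) dt.
Integrating by parts twice (tabular method), an antiderivative of (t**2 + 3*t) sin(pi*t/2) is -2*t**2*cos(pi*t/2)/pi + 8*t*sin(pi*t/2)/pi**2 - 6*t*cos(pi*t/2)/pi + 12*sin(pi*t/2)/pi**2 + 16*cos(pi*t/2)/pi**3; evaluating from 0 to 2: ∫_{0}^{2} (t**2 + 3*t) sin(pi*t/2) dt = (-16/pi**3 + 20/pi) - (16/pi**3) = -32/pi**3 + 20/pi.
Hence b_1 = -32/pi**3 + 20/pi.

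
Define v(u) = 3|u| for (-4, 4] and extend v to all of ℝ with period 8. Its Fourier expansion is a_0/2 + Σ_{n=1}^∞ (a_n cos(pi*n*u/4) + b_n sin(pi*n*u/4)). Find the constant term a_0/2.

a_0 = 1/4 ∫_{-4}^{4} v(u) du = 1/4 · (48) = 12.
So the constant term a_0/2 = 6.

6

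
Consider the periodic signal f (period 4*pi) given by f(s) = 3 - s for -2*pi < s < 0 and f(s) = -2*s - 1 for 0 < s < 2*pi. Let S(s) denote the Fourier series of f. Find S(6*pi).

1 - pi

s = 6*pi differs from s = -2*pi by 2 full period(s), and the series is 4*pi-periodic.
At s = -2*pi the one-sided limits are f(-2*pi^-) = -4*pi - 1 and f(-2*pi^+) = 3 + 2*pi.
By Dirichlet's theorem the series converges to their average, [(-4*pi - 1) + (3 + 2*pi)]/2 = 1 - pi.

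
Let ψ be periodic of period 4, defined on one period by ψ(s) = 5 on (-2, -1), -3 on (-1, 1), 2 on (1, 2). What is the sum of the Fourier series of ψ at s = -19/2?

5

s = -19/2 differs from s = -3/2 by -2 full period(s), and the series is 4-periodic.
ψ is continuous at s = -3/2 with value 5, so the series converges to 5 there.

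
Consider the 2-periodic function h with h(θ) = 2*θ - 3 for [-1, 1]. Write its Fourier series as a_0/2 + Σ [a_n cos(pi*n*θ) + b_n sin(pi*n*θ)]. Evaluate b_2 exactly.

-2/pi

b_2 = ∫_{-1}^{1} h(θ) sin(2*pi*θ) dθ.
Integrating by parts (boundary term plus one more integral), an antiderivative of (2*θ - 3) sin(2*pi*θ) is -θ*cos(2*pi*θ)/pi + sin(2*pi*θ)/(2*pi**2) + 3*cos(2*pi*θ)/(2*pi); evaluating from -1 to 1: ∫_{-1}^{1} (2*θ - 3) sin(2*pi*θ) dθ = (1/(2*pi)) - (5/(2*pi)) = -2/pi.
Hence b_2 = -2/pi.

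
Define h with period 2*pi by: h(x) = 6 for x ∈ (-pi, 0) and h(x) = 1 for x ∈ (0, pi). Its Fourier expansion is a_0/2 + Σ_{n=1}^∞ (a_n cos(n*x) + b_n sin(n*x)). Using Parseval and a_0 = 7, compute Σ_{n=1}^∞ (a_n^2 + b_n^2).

25/2

Parseval: a_0^2/2 + Σ_{n≥1} (a_n^2+b_n^2) = 1/pi ∫_{-pi}^{pi} h(x)^2 dx = 37.
Subtract a_0^2/2 = 49/2: Σ (a_n^2+b_n^2) = 25/2.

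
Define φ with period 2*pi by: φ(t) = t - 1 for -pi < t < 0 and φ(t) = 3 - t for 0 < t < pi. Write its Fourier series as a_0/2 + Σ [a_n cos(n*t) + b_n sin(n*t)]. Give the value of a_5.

a_5 = 1/pi ∫_{-pi}^{pi} φ(t) cos(5*t) dt.
Split the integral at the breakpoints.
Integrating by parts (boundary term plus one more integral), an antiderivative of (t - 1) cos(5*t) is t*sin(5*t)/5 - sin(5*t)/5 + cos(5*t)/25; evaluating from -pi to 0: ∫_{-pi}^{0} (t - 1) cos(5*t) dt = (1/25) - (-1/25) = 2/25.
Integrating by parts (boundary term plus one more integral), an antiderivative of (3 - t) cos(5*t) is -t*sin(5*t)/5 + 3*sin(5*t)/5 - cos(5*t)/25; evaluating from 0 to pi: ∫_{0}^{pi} (3 - t) cos(5*t) dt = (1/25) - (-1/25) = 2/25.
Summing the pieces and multiplying by (1/pi) gives a_5 = 4/(25*pi).

4/(25*pi)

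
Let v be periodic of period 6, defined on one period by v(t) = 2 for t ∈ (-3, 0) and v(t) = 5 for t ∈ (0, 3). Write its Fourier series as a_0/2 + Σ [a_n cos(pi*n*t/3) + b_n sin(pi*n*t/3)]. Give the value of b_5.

6/(5*pi)

b_5 = 1/3 ∫_{-3}^{3} v(t) sin(5*pi*t/3) dt.
Split the integral at the breakpoints.
Directly, an antiderivative of (2) sin(5*pi*t/3) is -6*cos(5*pi*t/3)/(5*pi); evaluating from -3 to 0: ∫_{-3}^{0} (2) sin(5*pi*t/3) dt = (-6/(5*pi)) - (6/(5*pi)) = -12/(5*pi).
Directly, an antiderivative of (5) sin(5*pi*t/3) is -3*cos(5*pi*t/3)/pi; evaluating from 0 to 3: ∫_{0}^{3} (5) sin(5*pi*t/3) dt = (3/pi) - (-3/pi) = 6/pi.
Summing the pieces and multiplying by (1/3) gives b_5 = 6/(5*pi).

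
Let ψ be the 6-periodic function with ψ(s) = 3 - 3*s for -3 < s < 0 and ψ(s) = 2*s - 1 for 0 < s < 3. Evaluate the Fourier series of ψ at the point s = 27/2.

s = 27/2 differs from s = 3/2 by 2 full period(s), and the series is 6-periodic.
ψ is continuous at s = 3/2 with value 2, so the series converges to 2 there.

2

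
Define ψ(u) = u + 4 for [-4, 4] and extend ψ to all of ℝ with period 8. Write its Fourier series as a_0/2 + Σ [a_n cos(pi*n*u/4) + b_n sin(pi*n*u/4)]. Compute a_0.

a_0 = 1/4 ∫_{-4}^{4} ψ(u) du = 1/4 · (32) = 8.

8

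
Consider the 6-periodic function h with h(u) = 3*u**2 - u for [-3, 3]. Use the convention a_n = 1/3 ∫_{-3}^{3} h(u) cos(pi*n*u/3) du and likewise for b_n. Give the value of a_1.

-108/pi**2

a_1 = 1/3 ∫_{-3}^{3} h(u) cos(pi*u/3) du.
Integrating by parts twice (tabular method), an antiderivative of (3*u**2 - u) cos(pi*u/3) is 9*u**2*sin(pi*u/3)/pi - 3*u*sin(pi*u/3)/pi + 54*u*cos(pi*u/3)/pi**2 - 162*sin(pi*u/3)/pi**3 - 9*cos(pi*u/3)/pi**2; evaluating from -3 to 3: ∫_{-3}^{3} (3*u**2 - u) cos(pi*u/3) du = (-153/pi**2) - (171/pi**2) = -324/pi**2.
Hence a_1 = (1/3)·(-324/pi**2) = -108/pi**2.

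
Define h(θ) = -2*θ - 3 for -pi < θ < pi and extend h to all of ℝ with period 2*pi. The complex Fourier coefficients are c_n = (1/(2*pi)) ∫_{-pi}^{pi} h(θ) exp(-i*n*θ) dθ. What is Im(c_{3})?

2/3

Since h is real-valued, Im(c_{3}) = -(1/(2*pi)) ∫_{-pi}^{pi} h(θ) sin(3*θ) dθ = -b_{3}/2.
Integrating by parts (boundary term plus one more integral), an antiderivative of (-2*θ - 3) sin(3*θ) is 2*θ*cos(3*θ)/3 - 2*sin(3*θ)/9 + cos(3*θ); evaluating from -pi to pi: ∫_{-pi}^{pi} (-2*θ - 3) sin(3*θ) dθ = (-2*pi/3 - 1) - (-1 + 2*pi/3) = -4*pi/3.
Hence Im(c_{3}) = (-1/(2*pi))·(-4*pi/3) = 2/3.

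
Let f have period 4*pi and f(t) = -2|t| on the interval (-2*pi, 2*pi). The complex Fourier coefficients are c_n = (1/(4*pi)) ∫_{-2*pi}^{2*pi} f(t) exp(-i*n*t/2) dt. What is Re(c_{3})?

8/(9*pi)

Since f is real-valued, Re(c_{3}) = (1/(4*pi)) ∫_{-2*pi}^{2*pi} f(t) cos(3*t/2) dt = a_{3}/2.
f is even and cos(3*t/2) is even, so the integrand is even: ∫_{-2*pi}^{2*pi} f(t) cos(3*t/2) dt = 2∫_0^{2*pi} f(t) cos(3*t/2) dt.
Integrating by parts (boundary term plus one more integral), an antiderivative of (-2*t) cos(3*t/2) is -4*t*sin(3*t/2)/3 - 8*cos(3*t/2)/9; evaluating from 0 to 2*pi: ∫_{0}^{2*pi} (-2*t) cos(3*t/2) dt = (8/9) - (-8/9) = 16/9.
So ∫_{-2*pi}^{2*pi} f(t) cos(3*t/2) dt = 32/9.
Hence Re(c_{3}) = (1/(4*pi))·(32/9) = 8/(9*pi).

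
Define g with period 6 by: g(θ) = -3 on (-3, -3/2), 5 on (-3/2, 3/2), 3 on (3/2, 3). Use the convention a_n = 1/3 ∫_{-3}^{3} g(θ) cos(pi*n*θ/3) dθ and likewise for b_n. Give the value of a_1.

a_1 = 1/3 ∫_{-3}^{3} g(θ) cos(pi*θ/3) dθ.
Split the integral at the breakpoints.
Directly, an antiderivative of (-3) cos(pi*θ/3) is -9*sin(pi*θ/3)/pi; evaluating from -3 to -3/2: ∫_{-3}^{-3/2} (-3) cos(pi*θ/3) dθ = (9/pi) - (0) = 9/pi.
Directly, an antiderivative of (5) cos(pi*θ/3) is 15*sin(pi*θ/3)/pi; evaluating from -3/2 to 3/2: ∫_{-3/2}^{3/2} (5) cos(pi*θ/3) dθ = (15/pi) - (-15/pi) = 30/pi.
Directly, an antiderivative of (3) cos(pi*θ/3) is 9*sin(pi*θ/3)/pi; evaluating from 3/2 to 3: ∫_{3/2}^{3} (3) cos(pi*θ/3) dθ = (0) - (9/pi) = -9/pi.
Summing the pieces and multiplying by (1/3) gives a_1 = 10/pi.

10/pi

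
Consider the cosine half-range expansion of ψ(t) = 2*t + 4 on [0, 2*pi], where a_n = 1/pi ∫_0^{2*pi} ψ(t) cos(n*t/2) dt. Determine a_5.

a_5 = 1/pi ∫_0^{2*pi} (2*t + 4) cos(5*t/2) dt.
Integrating by parts (boundary term plus one more integral), an antiderivative of (2*t + 4) cos(5*t/2) is 4*t*sin(5*t/2)/5 + 8*sin(5*t/2)/5 + 8*cos(5*t/2)/25; evaluating from 0 to 2*pi: ∫_{0}^{2*pi} (2*t + 4) cos(5*t/2) dt = (-8/25) - (8/25) = -16/25.
Hence a_5 = (1/pi)·(-16/25) = -16/(25*pi).

-16/(25*pi)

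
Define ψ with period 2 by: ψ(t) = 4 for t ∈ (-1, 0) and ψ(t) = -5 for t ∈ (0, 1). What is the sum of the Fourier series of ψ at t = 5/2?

-5

t = 5/2 differs from t = 1/2 by 1 full period(s), and the series is 2-periodic.
ψ is continuous at t = 1/2 with value -5, so the series converges to -5 there.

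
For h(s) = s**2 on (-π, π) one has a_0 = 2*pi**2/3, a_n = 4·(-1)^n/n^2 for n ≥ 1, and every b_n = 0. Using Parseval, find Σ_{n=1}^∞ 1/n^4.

pi**4/90

Parseval: a_0^2/2 + Σ a_n^2 = (1/π) ∫_{-π}^{π} h(s)^2 ds = 2*pi**4/5.
Subtract a_0^2/2 = 2*pi**4/9: Σ a_n^2 = 8*pi**4/45.
Since a_n^2 = 16/n^4, Σ 1/n^4 = pi**4/90.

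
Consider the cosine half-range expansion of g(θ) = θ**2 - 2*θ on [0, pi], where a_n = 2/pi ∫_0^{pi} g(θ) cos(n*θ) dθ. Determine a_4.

1/4

a_4 = 2/pi ∫_0^{pi} (θ**2 - 2*θ) cos(4*θ) dθ.
Integrating by parts twice (tabular method), an antiderivative of (θ**2 - 2*θ) cos(4*θ) is θ**2*sin(4*θ)/4 - θ*sin(4*θ)/2 + θ*cos(4*θ)/8 - sin(4*θ)/32 - cos(4*θ)/8; evaluating from 0 to pi: ∫_{0}^{pi} (θ**2 - 2*θ) cos(4*θ) dθ = (-1/8 + pi/8) - (-1/8) = pi/8.
Hence a_4 = (2/pi)·(pi/8) = 1/4.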